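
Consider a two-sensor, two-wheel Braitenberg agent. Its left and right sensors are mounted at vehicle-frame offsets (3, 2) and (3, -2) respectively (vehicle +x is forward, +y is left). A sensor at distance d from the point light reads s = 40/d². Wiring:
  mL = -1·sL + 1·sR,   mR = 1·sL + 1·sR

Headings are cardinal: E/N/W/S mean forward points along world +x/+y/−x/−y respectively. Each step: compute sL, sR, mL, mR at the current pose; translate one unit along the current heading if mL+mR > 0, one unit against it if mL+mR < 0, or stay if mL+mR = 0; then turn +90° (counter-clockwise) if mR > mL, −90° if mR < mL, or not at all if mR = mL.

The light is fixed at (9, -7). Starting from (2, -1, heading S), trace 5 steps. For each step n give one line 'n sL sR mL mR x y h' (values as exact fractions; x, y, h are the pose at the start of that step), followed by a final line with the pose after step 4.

0 20/17 4/9 -112/153 248/153 2 -1 S
1 8/13 8/5 64/65 144/65 2 -2 E
2 5/16 1/2 3/16 13/16 3 -2 N
3 40/97 8/29 -384/2813 1936/2813 3 -1 W
4 20/17 4/9 -112/153 248/153 2 -1 S
final 2 -2 E

n=0: pose=(2,-1,S); sL=20/17, sR=4/9; mL=-112/153, mR=248/153; mL+mR=8/9 → advance +1; mR−mL=40/17 → turn +1·90°
n=1: pose=(2,-2,E); sL=8/13, sR=8/5; mL=64/65, mR=144/65; mL+mR=16/5 → advance +1; mR−mL=16/13 → turn +1·90°
n=2: pose=(3,-2,N); sL=5/16, sR=1/2; mL=3/16, mR=13/16; mL+mR=1 → advance +1; mR−mL=5/8 → turn +1·90°
n=3: pose=(3,-1,W); sL=40/97, sR=8/29; mL=-384/2813, mR=1936/2813; mL+mR=16/29 → advance +1; mR−mL=80/97 → turn +1·90°
n=4: pose=(2,-1,S); sL=20/17, sR=4/9; mL=-112/153, mR=248/153; mL+mR=8/9 → advance +1; mR−mL=40/17 → turn +1·90°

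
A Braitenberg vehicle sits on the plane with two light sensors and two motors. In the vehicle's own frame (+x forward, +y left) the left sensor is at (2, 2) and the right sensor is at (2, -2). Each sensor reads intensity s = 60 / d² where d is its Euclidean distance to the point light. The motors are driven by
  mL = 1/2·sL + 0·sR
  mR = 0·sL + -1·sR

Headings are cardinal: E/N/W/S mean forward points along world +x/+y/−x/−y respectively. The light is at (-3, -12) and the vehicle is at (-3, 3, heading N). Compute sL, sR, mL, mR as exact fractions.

60/293 60/293 30/293 -60/293

left sensor world pos  = (-5, 5); dL² = 293
right sensor world pos = (-1, 5); dR² = 293
sL = 60/293 = 60/293
sR = 60/293 = 60/293
mL = 1/2·sL + 0·sR = 30/293
mR = 0·sL + -1·sR = -60/293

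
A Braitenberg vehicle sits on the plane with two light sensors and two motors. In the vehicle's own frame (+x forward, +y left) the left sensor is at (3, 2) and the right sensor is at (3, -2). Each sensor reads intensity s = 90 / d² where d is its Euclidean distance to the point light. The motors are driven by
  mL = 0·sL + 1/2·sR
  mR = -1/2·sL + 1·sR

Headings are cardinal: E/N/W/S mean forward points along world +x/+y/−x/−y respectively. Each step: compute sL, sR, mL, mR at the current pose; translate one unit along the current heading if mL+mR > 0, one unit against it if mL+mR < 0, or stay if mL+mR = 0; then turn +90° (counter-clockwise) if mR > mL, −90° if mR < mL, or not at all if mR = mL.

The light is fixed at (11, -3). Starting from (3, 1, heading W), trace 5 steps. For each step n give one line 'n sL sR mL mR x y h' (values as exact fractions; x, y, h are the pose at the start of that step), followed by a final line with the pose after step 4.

n=0: pose=(3,1,W); sL=18/25, sR=90/157; mL=45/157, mR=837/3925; mL+mR=1962/3925 → advance +1; mR−mL=-288/3925 → turn -1·90°
n=1: pose=(2,1,N); sL=9/17, sR=45/49; mL=45/98, mR=1089/1666; mL+mR=927/833 → advance +1; mR−mL=162/833 → turn +1·90°
n=2: pose=(2,2,W); sL=10/17, sR=90/193; mL=45/193, mR=565/3281; mL+mR=1330/3281 → advance +1; mR−mL=-200/3281 → turn -1·90°
n=3: pose=(1,2,N); sL=45/104, sR=45/64; mL=45/128, mR=405/832; mL+mR=1395/1664 → advance +1; mR−mL=225/1664 → turn +1·90°
n=4: pose=(1,3,W); sL=18/37, sR=90/233; mL=45/233, mR=1233/8621; mL+mR=2898/8621 → advance +1; mR−mL=-432/8621 → turn -1·90°

0 18/25 90/157 45/157 837/3925 3 1 W
1 9/17 45/49 45/98 1089/1666 2 1 N
2 10/17 90/193 45/193 565/3281 2 2 W
3 45/104 45/64 45/128 405/832 1 2 N
4 18/37 90/233 45/233 1233/8621 1 3 W
final 0 3 N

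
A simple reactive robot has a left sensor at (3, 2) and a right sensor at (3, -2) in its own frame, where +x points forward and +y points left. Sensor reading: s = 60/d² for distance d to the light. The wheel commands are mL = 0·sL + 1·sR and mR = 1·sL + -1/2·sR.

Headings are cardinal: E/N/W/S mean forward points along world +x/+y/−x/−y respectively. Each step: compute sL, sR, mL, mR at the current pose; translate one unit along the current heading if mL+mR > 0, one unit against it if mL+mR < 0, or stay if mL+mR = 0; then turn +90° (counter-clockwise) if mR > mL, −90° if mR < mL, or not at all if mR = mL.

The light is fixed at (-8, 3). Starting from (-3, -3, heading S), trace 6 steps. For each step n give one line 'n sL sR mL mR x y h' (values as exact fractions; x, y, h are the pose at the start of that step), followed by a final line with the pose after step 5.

0 6/13 2/3 2/3 5/39 -3 -3 S
1 12/17 60/29 60/29 -162/493 -3 -4 W
2 3 15/13 15/13 63/26 -4 -4 N
3 12/13 60/17 60/17 -186/221 -4 -3 W
4 6 30/17 30/17 87/17 -5 -3 N
5 60/49 20/3 20/3 -310/147 -5 -2 W
final -6 -2 N

n=0: pose=(-3,-3,S); sL=6/13, sR=2/3; mL=2/3, mR=5/39; mL+mR=31/39 → advance +1; mR−mL=-7/13 → turn -1·90°
n=1: pose=(-3,-4,W); sL=12/17, sR=60/29; mL=60/29, mR=-162/493; mL+mR=858/493 → advance +1; mR−mL=-1182/493 → turn -1·90°
n=2: pose=(-4,-4,N); sL=3, sR=15/13; mL=15/13, mR=63/26; mL+mR=93/26 → advance +1; mR−mL=33/26 → turn +1·90°
n=3: pose=(-4,-3,W); sL=12/13, sR=60/17; mL=60/17, mR=-186/221; mL+mR=594/221 → advance +1; mR−mL=-966/221 → turn -1·90°
n=4: pose=(-5,-3,N); sL=6, sR=30/17; mL=30/17, mR=87/17; mL+mR=117/17 → advance +1; mR−mL=57/17 → turn +1·90°
n=5: pose=(-5,-2,W); sL=60/49, sR=20/3; mL=20/3, mR=-310/147; mL+mR=670/147 → advance +1; mR−mL=-430/49 → turn -1·90°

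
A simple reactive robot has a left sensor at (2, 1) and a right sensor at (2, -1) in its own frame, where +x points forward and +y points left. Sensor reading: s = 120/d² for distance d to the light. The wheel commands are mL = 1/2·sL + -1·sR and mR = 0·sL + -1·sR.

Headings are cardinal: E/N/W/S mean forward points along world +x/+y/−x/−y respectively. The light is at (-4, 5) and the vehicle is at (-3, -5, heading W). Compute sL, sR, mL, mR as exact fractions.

left sensor world pos  = (-5, -6); dL² = 122
right sensor world pos = (-5, -4); dR² = 82
sL = 120/122 = 60/61
sR = 120/82 = 60/41
mL = 1/2·sL + -1·sR = -2430/2501
mR = 0·sL + -1·sR = -60/41

60/61 60/41 -2430/2501 -60/41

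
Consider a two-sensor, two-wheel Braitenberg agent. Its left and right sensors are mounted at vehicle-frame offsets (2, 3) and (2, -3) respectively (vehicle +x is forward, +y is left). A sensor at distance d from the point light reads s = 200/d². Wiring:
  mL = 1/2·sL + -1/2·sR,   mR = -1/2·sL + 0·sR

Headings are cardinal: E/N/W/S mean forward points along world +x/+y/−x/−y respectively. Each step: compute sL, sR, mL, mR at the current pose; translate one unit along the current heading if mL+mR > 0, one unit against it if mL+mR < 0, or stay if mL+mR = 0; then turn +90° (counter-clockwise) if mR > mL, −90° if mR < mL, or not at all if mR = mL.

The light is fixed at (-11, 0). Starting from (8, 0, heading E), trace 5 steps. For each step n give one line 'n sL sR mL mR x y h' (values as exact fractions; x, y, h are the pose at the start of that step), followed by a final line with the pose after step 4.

n=0: pose=(8,0,E); sL=4/9, sR=4/9; mL=0, mR=-2/9; mL+mR=-2/9 → advance -1; mR−mL=-2/9 → turn -1·90°
n=1: pose=(7,0,S); sL=40/89, sR=200/229; mL=-4320/20381, mR=-20/89; mL+mR=-100/229 → advance -1; mR−mL=-260/20381 → turn -1·90°
n=2: pose=(7,1,W); sL=10/13, sR=25/34; mL=15/884, mR=-5/13; mL+mR=-25/68 → advance -1; mR−mL=-355/884 → turn -1·90°
n=3: pose=(8,1,N); sL=40/53, sR=200/493; mL=4560/26129, mR=-20/53; mL+mR=-100/493 → advance -1; mR−mL=-14420/26129 → turn -1·90°
n=4: pose=(8,0,E); sL=4/9, sR=4/9; mL=0, mR=-2/9; mL+mR=-2/9 → advance -1; mR−mL=-2/9 → turn -1·90°

0 4/9 4/9 0 -2/9 8 0 E
1 40/89 200/229 -4320/20381 -20/89 7 0 S
2 10/13 25/34 15/884 -5/13 7 1 W
3 40/53 200/493 4560/26129 -20/53 8 1 N
4 4/9 4/9 0 -2/9 8 0 E
final 7 0 S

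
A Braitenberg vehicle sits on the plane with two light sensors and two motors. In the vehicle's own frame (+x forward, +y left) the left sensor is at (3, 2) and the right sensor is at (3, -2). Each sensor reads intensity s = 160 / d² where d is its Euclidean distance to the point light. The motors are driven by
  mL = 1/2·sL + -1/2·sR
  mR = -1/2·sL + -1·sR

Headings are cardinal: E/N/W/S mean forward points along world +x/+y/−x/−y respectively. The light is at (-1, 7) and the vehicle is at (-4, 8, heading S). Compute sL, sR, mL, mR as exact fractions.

left sensor world pos  = (-2, 5); dL² = 5
right sensor world pos = (-6, 5); dR² = 29
sL = 160/5 = 32
sR = 160/29 = 160/29
mL = 1/2·sL + -1/2·sR = 384/29
mR = -1/2·sL + -1·sR = -624/29

32 160/29 384/29 -624/29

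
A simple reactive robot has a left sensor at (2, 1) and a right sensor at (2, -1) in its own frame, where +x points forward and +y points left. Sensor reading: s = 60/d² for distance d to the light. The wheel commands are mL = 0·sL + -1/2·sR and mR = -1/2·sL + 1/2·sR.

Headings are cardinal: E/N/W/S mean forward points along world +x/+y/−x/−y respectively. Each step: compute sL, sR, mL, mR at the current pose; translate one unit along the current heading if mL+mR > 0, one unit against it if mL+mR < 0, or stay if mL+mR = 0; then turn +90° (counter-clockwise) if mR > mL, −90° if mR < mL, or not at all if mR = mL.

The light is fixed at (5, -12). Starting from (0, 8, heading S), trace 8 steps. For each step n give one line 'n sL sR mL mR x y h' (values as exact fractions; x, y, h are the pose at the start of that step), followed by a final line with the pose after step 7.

0 3/17 1/6 -1/12 -1/204 0 8 S
1 60/493 60/409 -30/409 2520/201637 0 9 E
2 30/289 30/277 -15/277 180/80053 -1 9 N
3 12/85 12/101 -6/101 -96/8585 -1 8 W
4 3/17 1/6 -1/12 -1/204 0 8 S
5 60/493 60/409 -30/409 2520/201637 0 9 E
6 30/289 30/277 -15/277 180/80053 -1 9 N
7 12/85 12/101 -6/101 -96/8585 -1 8 W
final 0 8 S

n=0: pose=(0,8,S); sL=3/17, sR=1/6; mL=-1/12, mR=-1/204; mL+mR=-3/34 → advance -1; mR−mL=4/51 → turn +1·90°
n=1: pose=(0,9,E); sL=60/493, sR=60/409; mL=-30/409, mR=2520/201637; mL+mR=-30/493 → advance -1; mR−mL=17310/201637 → turn +1·90°
n=2: pose=(-1,9,N); sL=30/289, sR=30/277; mL=-15/277, mR=180/80053; mL+mR=-15/289 → advance -1; mR−mL=4515/80053 → turn +1·90°
n=3: pose=(-1,8,W); sL=12/85, sR=12/101; mL=-6/101, mR=-96/8585; mL+mR=-6/85 → advance -1; mR−mL=414/8585 → turn +1·90°
n=4: pose=(0,8,S); sL=3/17, sR=1/6; mL=-1/12, mR=-1/204; mL+mR=-3/34 → advance -1; mR−mL=4/51 → turn +1·90°
n=5: pose=(0,9,E); sL=60/493, sR=60/409; mL=-30/409, mR=2520/201637; mL+mR=-30/493 → advance -1; mR−mL=17310/201637 → turn +1·90°
n=6: pose=(-1,9,N); sL=30/289, sR=30/277; mL=-15/277, mR=180/80053; mL+mR=-15/289 → advance -1; mR−mL=4515/80053 → turn +1·90°
n=7: pose=(-1,8,W); sL=12/85, sR=12/101; mL=-6/101, mR=-96/8585; mL+mR=-6/85 → advance -1; mR−mL=414/8585 → turn +1·90°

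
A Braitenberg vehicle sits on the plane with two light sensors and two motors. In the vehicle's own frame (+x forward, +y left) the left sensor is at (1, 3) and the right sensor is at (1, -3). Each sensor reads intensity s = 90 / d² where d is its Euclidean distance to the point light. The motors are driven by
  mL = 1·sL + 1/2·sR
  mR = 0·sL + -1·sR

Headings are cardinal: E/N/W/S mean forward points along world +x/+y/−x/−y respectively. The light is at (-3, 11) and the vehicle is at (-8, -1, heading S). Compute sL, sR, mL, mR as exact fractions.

left sensor world pos  = (-5, -2); dL² = 173
right sensor world pos = (-11, -2); dR² = 233
sL = 90/173 = 90/173
sR = 90/233 = 90/233
mL = 1·sL + 1/2·sR = 28755/40309
mR = 0·sL + -1·sR = -90/233

90/173 90/233 28755/40309 -90/233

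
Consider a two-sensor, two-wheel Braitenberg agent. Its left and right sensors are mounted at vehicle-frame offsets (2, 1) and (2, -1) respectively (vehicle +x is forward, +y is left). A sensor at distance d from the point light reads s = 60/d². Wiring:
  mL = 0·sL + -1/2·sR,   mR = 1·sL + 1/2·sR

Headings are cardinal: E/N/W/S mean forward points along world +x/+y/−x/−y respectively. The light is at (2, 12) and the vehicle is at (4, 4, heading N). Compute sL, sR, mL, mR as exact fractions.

left sensor world pos  = (3, 6); dL² = 37
right sensor world pos = (5, 6); dR² = 45
sL = 60/37 = 60/37
sR = 60/45 = 4/3
mL = 0·sL + -1/2·sR = -2/3
mR = 1·sL + 1/2·sR = 254/111

60/37 4/3 -2/3 254/111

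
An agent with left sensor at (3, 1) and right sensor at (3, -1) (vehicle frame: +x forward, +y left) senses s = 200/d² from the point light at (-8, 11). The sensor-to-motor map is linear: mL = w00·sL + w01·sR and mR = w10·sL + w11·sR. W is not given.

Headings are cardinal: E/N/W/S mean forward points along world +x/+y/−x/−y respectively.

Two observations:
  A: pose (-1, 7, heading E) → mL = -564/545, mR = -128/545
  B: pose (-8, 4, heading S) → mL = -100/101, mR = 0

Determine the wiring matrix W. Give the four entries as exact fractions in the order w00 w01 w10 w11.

-1 1/2 -1 1

obs A: pose=(-1,7,E) → sL=200/109, sR=8/5, mL=-564/545, mR=-128/545
obs B: pose=(-8,4,S) → sL=200/101, sR=200/101, mL=-100/101, mR=0
sensor matrix S = [[200/109, 8/5], [200/101, 200/101]]; det S = 5120/11009
solve [mL_A; mL_B] = S·[w00; w01] and [mR_A; mR_B] = S·[w10; w11]:
  w00 = -1, w01 = 1/2, w10 = -1, w11 = 1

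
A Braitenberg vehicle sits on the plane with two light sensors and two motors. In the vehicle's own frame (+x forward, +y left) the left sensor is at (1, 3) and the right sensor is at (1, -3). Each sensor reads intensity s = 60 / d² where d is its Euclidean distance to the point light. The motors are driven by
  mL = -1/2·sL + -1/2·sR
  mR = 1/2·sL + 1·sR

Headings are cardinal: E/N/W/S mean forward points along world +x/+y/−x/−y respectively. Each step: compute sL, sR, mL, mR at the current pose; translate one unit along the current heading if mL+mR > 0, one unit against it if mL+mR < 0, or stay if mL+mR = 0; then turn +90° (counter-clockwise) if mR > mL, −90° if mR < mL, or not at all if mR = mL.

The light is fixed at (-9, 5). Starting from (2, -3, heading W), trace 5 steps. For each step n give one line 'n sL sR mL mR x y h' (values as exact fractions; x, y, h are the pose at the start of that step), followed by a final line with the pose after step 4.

0 60/221 12/25 -2076/5525 3402/5525 2 -3 W
1 6/25 6/13 -114/325 189/325 1 -3 S
2 60/157 12/53 -2532/8321 3474/8321 1 -4 E
3 15/32 3/13 -291/832 387/832 2 -4 N
4 60/221 12/25 -2076/5525 3402/5525 2 -3 W
final 1 -3 S

n=0: pose=(2,-3,W); sL=60/221, sR=12/25; mL=-2076/5525, mR=3402/5525; mL+mR=6/25 → advance +1; mR−mL=5478/5525 → turn +1·90°
n=1: pose=(1,-3,S); sL=6/25, sR=6/13; mL=-114/325, mR=189/325; mL+mR=3/13 → advance +1; mR−mL=303/325 → turn +1·90°
n=2: pose=(1,-4,E); sL=60/157, sR=12/53; mL=-2532/8321, mR=3474/8321; mL+mR=6/53 → advance +1; mR−mL=6006/8321 → turn +1·90°
n=3: pose=(2,-4,N); sL=15/32, sR=3/13; mL=-291/832, mR=387/832; mL+mR=3/26 → advance +1; mR−mL=339/416 → turn +1·90°
n=4: pose=(2,-3,W); sL=60/221, sR=12/25; mL=-2076/5525, mR=3402/5525; mL+mR=6/25 → advance +1; mR−mL=5478/5525 → turn +1·90°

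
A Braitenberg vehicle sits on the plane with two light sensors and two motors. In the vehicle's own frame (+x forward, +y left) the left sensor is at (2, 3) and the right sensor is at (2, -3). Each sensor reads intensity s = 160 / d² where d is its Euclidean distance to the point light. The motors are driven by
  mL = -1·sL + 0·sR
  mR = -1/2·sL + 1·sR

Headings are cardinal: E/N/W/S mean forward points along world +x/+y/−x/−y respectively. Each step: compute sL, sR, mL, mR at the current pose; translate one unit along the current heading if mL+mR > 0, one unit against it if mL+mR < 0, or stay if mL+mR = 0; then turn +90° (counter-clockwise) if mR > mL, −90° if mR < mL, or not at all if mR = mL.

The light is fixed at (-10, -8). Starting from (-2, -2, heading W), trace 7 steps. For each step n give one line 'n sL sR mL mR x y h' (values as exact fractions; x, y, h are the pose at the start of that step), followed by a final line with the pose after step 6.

n=0: pose=(-2,-2,W); sL=32/9, sR=160/117; mL=-32/9, mR=-16/39; mL+mR=-464/117 → advance -1; mR−mL=368/117 → turn +1·90°
n=1: pose=(-1,-2,S); sL=1, sR=40/13; mL=-1, mR=67/26; mL+mR=41/26 → advance +1; mR−mL=93/26 → turn +1·90°
n=2: pose=(-1,-3,E); sL=32/37, sR=32/25; mL=-32/37, mR=784/925; mL+mR=-16/925 → advance -1; mR−mL=1584/925 → turn +1·90°
n=3: pose=(-2,-3,N); sL=80/37, sR=16/17; mL=-80/37, mR=-88/629; mL+mR=-1448/629 → advance -1; mR−mL=1272/629 → turn +1·90°
n=4: pose=(-2,-4,W); sL=160/37, sR=32/17; mL=-160/37, mR=-176/629; mL+mR=-2896/629 → advance -1; mR−mL=2544/629 → turn +1·90°
n=5: pose=(-1,-4,S); sL=40/37, sR=4; mL=-40/37, mR=128/37; mL+mR=88/37 → advance +1; mR−mL=168/37 → turn +1·90°
n=6: pose=(-1,-5,E); sL=160/157, sR=160/121; mL=-160/157, mR=15440/18997; mL+mR=-3920/18997 → advance -1; mR−mL=34800/18997 → turn +1·90°

0 32/9 160/117 -32/9 -16/39 -2 -2 W
1 1 40/13 -1 67/26 -1 -2 S
2 32/37 32/25 -32/37 784/925 -1 -3 E
3 80/37 16/17 -80/37 -88/629 -2 -3 N
4 160/37 32/17 -160/37 -176/629 -2 -4 W
5 40/37 4 -40/37 128/37 -1 -4 S
6 160/157 160/121 -160/157 15440/18997 -1 -5 E
final -2 -5 N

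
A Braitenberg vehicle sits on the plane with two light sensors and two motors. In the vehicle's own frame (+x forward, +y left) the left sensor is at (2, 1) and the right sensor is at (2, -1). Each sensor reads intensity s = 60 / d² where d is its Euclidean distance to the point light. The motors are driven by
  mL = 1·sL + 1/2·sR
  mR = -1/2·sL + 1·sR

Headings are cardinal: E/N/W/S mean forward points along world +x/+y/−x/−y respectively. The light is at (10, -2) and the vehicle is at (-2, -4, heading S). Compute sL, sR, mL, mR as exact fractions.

60/137 12/37 3042/5069 534/5069

left sensor world pos  = (-1, -6); dL² = 137
right sensor world pos = (-3, -6); dR² = 185
sL = 60/137 = 60/137
sR = 60/185 = 12/37
mL = 1·sL + 1/2·sR = 3042/5069
mR = -1/2·sL + 1·sR = 534/5069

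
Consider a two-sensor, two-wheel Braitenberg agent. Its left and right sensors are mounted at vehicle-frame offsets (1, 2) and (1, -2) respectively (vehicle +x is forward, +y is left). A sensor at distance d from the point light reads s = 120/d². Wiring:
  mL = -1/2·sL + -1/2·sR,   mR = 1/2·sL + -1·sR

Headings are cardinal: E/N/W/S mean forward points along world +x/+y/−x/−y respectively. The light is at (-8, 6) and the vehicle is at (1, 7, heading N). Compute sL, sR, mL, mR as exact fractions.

left sensor world pos  = (-1, 8); dL² = 53
right sensor world pos = (3, 8); dR² = 125
sL = 120/53 = 120/53
sR = 120/125 = 24/25
mL = -1/2·sL + -1/2·sR = -2136/1325
mR = 1/2·sL + -1·sR = 228/1325

120/53 24/25 -2136/1325 228/1325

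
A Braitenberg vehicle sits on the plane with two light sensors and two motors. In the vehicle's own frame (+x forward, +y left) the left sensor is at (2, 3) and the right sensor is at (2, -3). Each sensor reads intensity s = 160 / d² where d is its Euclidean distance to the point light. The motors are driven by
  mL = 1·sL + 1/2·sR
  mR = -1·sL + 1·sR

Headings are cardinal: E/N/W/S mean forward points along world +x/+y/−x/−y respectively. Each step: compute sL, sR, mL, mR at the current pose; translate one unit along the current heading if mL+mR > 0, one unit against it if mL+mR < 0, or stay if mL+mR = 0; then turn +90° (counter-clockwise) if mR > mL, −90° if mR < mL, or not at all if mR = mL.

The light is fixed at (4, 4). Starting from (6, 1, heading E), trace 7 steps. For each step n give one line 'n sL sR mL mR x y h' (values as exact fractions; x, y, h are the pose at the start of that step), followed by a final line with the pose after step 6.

0 10 40/13 150/13 -90/13 6 1 E
1 160/61 32/5 1776/305 1152/305 7 1 S
2 16/5 80 216/5 384/5 7 0 W
3 160/61 160/37 10800/2257 3840/2257 6 0 S
4 5/2 40 45/2 75/2 6 -1 W
5 32/13 160/53 2736/689 384/689 5 -1 S
6 80/41 16 408/41 576/41 5 -2 W
final 4 -2 S

n=0: pose=(6,1,E); sL=10, sR=40/13; mL=150/13, mR=-90/13; mL+mR=60/13 → advance +1; mR−mL=-240/13 → turn -1·90°
n=1: pose=(7,1,S); sL=160/61, sR=32/5; mL=1776/305, mR=1152/305; mL+mR=48/5 → advance +1; mR−mL=-624/305 → turn -1·90°
n=2: pose=(7,0,W); sL=16/5, sR=80; mL=216/5, mR=384/5; mL+mR=120 → advance +1; mR−mL=168/5 → turn +1·90°
n=3: pose=(6,0,S); sL=160/61, sR=160/37; mL=10800/2257, mR=3840/2257; mL+mR=240/37 → advance +1; mR−mL=-6960/2257 → turn -1·90°
n=4: pose=(6,-1,W); sL=5/2, sR=40; mL=45/2, mR=75/2; mL+mR=60 → advance +1; mR−mL=15 → turn +1·90°
n=5: pose=(5,-1,S); sL=32/13, sR=160/53; mL=2736/689, mR=384/689; mL+mR=240/53 → advance +1; mR−mL=-2352/689 → turn -1·90°
n=6: pose=(5,-2,W); sL=80/41, sR=16; mL=408/41, mR=576/41; mL+mR=24 → advance +1; mR−mL=168/41 → turn +1·90°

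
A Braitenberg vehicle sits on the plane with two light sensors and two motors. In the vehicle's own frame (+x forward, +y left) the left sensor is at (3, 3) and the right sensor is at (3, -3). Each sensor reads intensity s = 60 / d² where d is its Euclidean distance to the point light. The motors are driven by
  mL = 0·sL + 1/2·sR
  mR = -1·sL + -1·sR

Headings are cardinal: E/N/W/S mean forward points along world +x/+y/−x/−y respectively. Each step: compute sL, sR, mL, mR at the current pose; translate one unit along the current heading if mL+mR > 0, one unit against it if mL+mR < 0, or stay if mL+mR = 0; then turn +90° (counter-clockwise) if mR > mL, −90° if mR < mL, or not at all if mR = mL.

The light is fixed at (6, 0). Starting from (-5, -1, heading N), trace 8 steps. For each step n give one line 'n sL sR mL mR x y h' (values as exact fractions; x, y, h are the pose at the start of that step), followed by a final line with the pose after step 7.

0 3/10 15/17 15/34 -201/170 -5 -1 N
1 12/13 60/89 30/89 -1848/1157 -5 -2 E
2 30/53 6/25 3/25 -1068/1325 -6 -2 S
3 60/241 60/229 30/229 -28200/55189 -6 -1 W
4 3/10 15/17 15/34 -201/170 -5 -1 N
5 12/13 60/89 30/89 -1848/1157 -5 -2 E
6 30/53 6/25 3/25 -1068/1325 -6 -2 S
7 60/241 60/229 30/229 -28200/55189 -6 -1 W
final -5 -1 N

n=0: pose=(-5,-1,N); sL=3/10, sR=15/17; mL=15/34, mR=-201/170; mL+mR=-63/85 → advance -1; mR−mL=-138/85 → turn -1·90°
n=1: pose=(-5,-2,E); sL=12/13, sR=60/89; mL=30/89, mR=-1848/1157; mL+mR=-1458/1157 → advance -1; mR−mL=-2238/1157 → turn -1·90°
n=2: pose=(-6,-2,S); sL=30/53, sR=6/25; mL=3/25, mR=-1068/1325; mL+mR=-909/1325 → advance -1; mR−mL=-1227/1325 → turn -1·90°
n=3: pose=(-6,-1,W); sL=60/241, sR=60/229; mL=30/229, mR=-28200/55189; mL+mR=-20970/55189 → advance -1; mR−mL=-35430/55189 → turn -1·90°
n=4: pose=(-5,-1,N); sL=3/10, sR=15/17; mL=15/34, mR=-201/170; mL+mR=-63/85 → advance -1; mR−mL=-138/85 → turn -1·90°
n=5: pose=(-5,-2,E); sL=12/13, sR=60/89; mL=30/89, mR=-1848/1157; mL+mR=-1458/1157 → advance -1; mR−mL=-2238/1157 → turn -1·90°
n=6: pose=(-6,-2,S); sL=30/53, sR=6/25; mL=3/25, mR=-1068/1325; mL+mR=-909/1325 → advance -1; mR−mL=-1227/1325 → turn -1·90°
n=7: pose=(-6,-1,W); sL=60/241, sR=60/229; mL=30/229, mR=-28200/55189; mL+mR=-20970/55189 → advance -1; mR−mL=-35430/55189 → turn -1·90°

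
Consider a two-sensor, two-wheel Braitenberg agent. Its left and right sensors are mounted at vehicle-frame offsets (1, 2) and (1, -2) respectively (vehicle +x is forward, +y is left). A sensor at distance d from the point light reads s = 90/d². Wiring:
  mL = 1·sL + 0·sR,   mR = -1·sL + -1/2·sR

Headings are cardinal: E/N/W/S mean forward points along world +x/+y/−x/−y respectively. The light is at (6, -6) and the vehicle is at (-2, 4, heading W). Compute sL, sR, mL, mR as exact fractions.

18/29 2/5 18/29 -119/145

left sensor world pos  = (-3, 2); dL² = 145
right sensor world pos = (-3, 6); dR² = 225
sL = 90/145 = 18/29
sR = 90/225 = 2/5
mL = 1·sL + 0·sR = 18/29
mR = -1·sL + -1/2·sR = -119/145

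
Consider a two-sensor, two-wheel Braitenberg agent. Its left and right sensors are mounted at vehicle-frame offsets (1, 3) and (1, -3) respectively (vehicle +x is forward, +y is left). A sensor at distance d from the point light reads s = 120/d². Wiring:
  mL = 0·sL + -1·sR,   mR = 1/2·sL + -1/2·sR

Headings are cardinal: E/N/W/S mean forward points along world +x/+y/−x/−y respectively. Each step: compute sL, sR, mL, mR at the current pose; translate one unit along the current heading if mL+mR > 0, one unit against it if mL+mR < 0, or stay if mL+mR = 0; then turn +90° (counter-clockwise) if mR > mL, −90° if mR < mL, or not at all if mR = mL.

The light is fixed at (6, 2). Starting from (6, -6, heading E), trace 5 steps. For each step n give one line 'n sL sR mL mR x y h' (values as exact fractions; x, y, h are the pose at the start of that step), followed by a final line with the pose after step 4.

n=0: pose=(6,-6,E); sL=60/13, sR=60/61; mL=-60/61, mR=1440/793; mL+mR=660/793 → advance +1; mR−mL=2220/793 → turn +1·90°
n=1: pose=(7,-6,N); sL=120/53, sR=24/13; mL=-24/13, mR=144/689; mL+mR=-1128/689 → advance -1; mR−mL=1416/689 → turn +1·90°
n=2: pose=(7,-7,W); sL=5/6, sR=10/3; mL=-10/3, mR=-5/4; mL+mR=-55/12 → advance -1; mR−mL=25/12 → turn +1·90°
n=3: pose=(8,-7,S); sL=24/25, sR=120/101; mL=-120/101, mR=-288/2525; mL+mR=-3288/2525 → advance -1; mR−mL=2712/2525 → turn +1·90°
n=4: pose=(8,-6,E); sL=60/17, sR=12/13; mL=-12/13, mR=288/221; mL+mR=84/221 → advance +1; mR−mL=492/221 → turn +1·90°

0 60/13 60/61 -60/61 1440/793 6 -6 E
1 120/53 24/13 -24/13 144/689 7 -6 N
2 5/6 10/3 -10/3 -5/4 7 -7 W
3 24/25 120/101 -120/101 -288/2525 8 -7 S
4 60/17 12/13 -12/13 288/221 8 -6 E
final 9 -6 N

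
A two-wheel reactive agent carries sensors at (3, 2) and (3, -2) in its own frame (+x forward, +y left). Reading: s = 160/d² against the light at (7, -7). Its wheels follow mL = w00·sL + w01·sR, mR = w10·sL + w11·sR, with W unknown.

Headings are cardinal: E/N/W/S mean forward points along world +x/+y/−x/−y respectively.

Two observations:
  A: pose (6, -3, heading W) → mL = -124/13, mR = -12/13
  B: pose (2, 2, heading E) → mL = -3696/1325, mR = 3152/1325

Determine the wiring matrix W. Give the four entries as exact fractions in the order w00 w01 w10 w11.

obs A: pose=(6,-3,W) → sL=8, sR=40/13, mL=-124/13, mR=-12/13
obs B: pose=(2,2,E) → sL=32/25, sR=160/53, mL=-3696/1325, mR=3152/1325
sensor matrix S = [[8, 40/13], [32/25, 160/53]]; det S = 69632/3445
solve [mL_A; mL_B] = S·[w00; w01] and [mR_A; mR_B] = S·[w10; w11]:
  w00 = -1, w01 = -1/2, w10 = -1/2, w11 = 1

-1 -1/2 -1/2 1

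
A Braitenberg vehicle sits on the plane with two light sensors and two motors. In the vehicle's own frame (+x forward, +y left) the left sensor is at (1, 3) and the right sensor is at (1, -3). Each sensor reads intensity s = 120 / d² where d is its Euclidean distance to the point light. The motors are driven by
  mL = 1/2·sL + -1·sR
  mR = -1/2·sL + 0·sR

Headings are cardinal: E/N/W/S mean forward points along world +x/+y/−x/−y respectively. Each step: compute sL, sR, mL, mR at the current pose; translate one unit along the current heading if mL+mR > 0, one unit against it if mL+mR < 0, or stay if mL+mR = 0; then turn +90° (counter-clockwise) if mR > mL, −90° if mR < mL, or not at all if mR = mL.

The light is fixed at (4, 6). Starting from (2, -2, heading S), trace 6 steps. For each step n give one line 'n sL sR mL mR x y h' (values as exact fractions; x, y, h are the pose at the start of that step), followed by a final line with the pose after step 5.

n=0: pose=(2,-2,S); sL=60/41, sR=60/53; mL=-870/2173, mR=-30/41; mL+mR=-60/53 → advance -1; mR−mL=-720/2173 → turn -1·90°
n=1: pose=(2,-1,W); sL=120/109, sR=24/5; mL=-2316/545, mR=-60/109; mL+mR=-24/5 → advance -1; mR−mL=2016/545 → turn +1·90°
n=2: pose=(3,-1,S); sL=30/17, sR=3/2; mL=-21/34, mR=-15/17; mL+mR=-3/2 → advance -1; mR−mL=-9/34 → turn -1·90°
n=3: pose=(3,0,W); sL=24/17, sR=120/13; mL=-1884/221, mR=-12/17; mL+mR=-120/13 → advance -1; mR−mL=1728/221 → turn +1·90°
n=4: pose=(4,0,S); sL=60/29, sR=60/29; mL=-30/29, mR=-30/29; mL+mR=-60/29 → advance -1; mR−mL=0 → turn +0·90°
n=5: pose=(4,1,S); sL=8/3, sR=8/3; mL=-4/3, mR=-4/3; mL+mR=-8/3 → advance -1; mR−mL=0 → turn +0·90°

0 60/41 60/53 -870/2173 -30/41 2 -2 S
1 120/109 24/5 -2316/545 -60/109 2 -1 W
2 30/17 3/2 -21/34 -15/17 3 -1 S
3 24/17 120/13 -1884/221 -12/17 3 0 W
4 60/29 60/29 -30/29 -30/29 4 0 S
5 8/3 8/3 -4/3 -4/3 4 1 S
final 4 2 S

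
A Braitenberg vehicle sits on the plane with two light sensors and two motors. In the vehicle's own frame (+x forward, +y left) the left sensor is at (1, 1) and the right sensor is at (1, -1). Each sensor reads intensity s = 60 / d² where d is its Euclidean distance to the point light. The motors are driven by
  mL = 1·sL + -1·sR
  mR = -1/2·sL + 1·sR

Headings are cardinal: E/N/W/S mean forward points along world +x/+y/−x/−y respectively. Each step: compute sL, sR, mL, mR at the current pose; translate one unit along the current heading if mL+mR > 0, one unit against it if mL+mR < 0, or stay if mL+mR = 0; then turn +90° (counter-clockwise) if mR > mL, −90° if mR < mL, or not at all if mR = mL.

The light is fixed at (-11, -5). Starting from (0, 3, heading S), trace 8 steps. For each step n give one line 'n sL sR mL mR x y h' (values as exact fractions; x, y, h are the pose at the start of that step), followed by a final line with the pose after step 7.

n=0: pose=(0,3,S); sL=60/193, sR=60/149; mL=-2640/28757, mR=7110/28757; mL+mR=30/193 → advance +1; mR−mL=9750/28757 → turn +1·90°
n=1: pose=(0,2,E); sL=15/52, sR=1/3; mL=-7/156, mR=59/312; mL+mR=15/104 → advance +1; mR−mL=73/312 → turn +1·90°
n=2: pose=(1,2,N); sL=12/37, sR=60/233; mL=576/8621, mR=822/8621; mL+mR=6/37 → advance +1; mR−mL=246/8621 → turn +1·90°
n=3: pose=(1,3,W); sL=6/17, sR=30/101; mL=96/1717, mR=207/1717; mL+mR=3/17 → advance +1; mR−mL=111/1717 → turn +1·90°
n=4: pose=(0,3,S); sL=60/193, sR=60/149; mL=-2640/28757, mR=7110/28757; mL+mR=30/193 → advance +1; mR−mL=9750/28757 → turn +1·90°
n=5: pose=(0,2,E); sL=15/52, sR=1/3; mL=-7/156, mR=59/312; mL+mR=15/104 → advance +1; mR−mL=73/312 → turn +1·90°
n=6: pose=(1,2,N); sL=12/37, sR=60/233; mL=576/8621, mR=822/8621; mL+mR=6/37 → advance +1; mR−mL=246/8621 → turn +1·90°
n=7: pose=(1,3,W); sL=6/17, sR=30/101; mL=96/1717, mR=207/1717; mL+mR=3/17 → advance +1; mR−mL=111/1717 → turn +1·90°

0 60/193 60/149 -2640/28757 7110/28757 0 3 S
1 15/52 1/3 -7/156 59/312 0 2 E
2 12/37 60/233 576/8621 822/8621 1 2 N
3 6/17 30/101 96/1717 207/1717 1 3 W
4 60/193 60/149 -2640/28757 7110/28757 0 3 S
5 15/52 1/3 -7/156 59/312 0 2 E
6 12/37 60/233 576/8621 822/8621 1 2 N
7 6/17 30/101 96/1717 207/1717 1 3 W
final 0 3 S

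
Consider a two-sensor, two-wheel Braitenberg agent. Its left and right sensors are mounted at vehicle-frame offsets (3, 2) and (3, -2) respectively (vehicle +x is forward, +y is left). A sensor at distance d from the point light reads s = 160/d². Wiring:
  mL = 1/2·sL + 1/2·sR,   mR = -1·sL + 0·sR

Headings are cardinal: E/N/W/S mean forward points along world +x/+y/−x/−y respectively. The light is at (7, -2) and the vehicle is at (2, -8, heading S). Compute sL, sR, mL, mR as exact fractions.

16/9 16/13 176/117 -16/9

left sensor world pos  = (4, -11); dL² = 90
right sensor world pos = (0, -11); dR² = 130
sL = 160/90 = 16/9
sR = 160/130 = 16/13
mL = 1/2·sL + 1/2·sR = 176/117
mR = -1·sL + 0·sR = -16/9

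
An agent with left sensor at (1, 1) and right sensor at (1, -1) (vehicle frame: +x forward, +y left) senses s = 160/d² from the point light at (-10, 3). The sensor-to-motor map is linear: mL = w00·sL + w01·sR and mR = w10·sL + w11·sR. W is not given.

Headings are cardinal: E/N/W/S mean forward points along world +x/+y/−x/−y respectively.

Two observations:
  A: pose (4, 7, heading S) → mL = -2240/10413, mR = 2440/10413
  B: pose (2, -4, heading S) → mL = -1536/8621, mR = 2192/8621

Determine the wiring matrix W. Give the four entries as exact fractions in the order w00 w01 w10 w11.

1 -1 1 -1/2

obs A: pose=(4,7,S) → sL=80/117, sR=80/89, mL=-2240/10413, mR=2440/10413
obs B: pose=(2,-4,S) → sL=160/233, sR=32/37, mL=-1536/8621, mR=2192/8621
sensor matrix S = [[80/117, 80/89], [160/233, 32/37]]; det S = -2324480/89770473
solve [mL_A; mL_B] = S·[w00; w01] and [mR_A; mR_B] = S·[w10; w11]:
  w00 = 1, w01 = -1, w10 = 1, w11 = -1/2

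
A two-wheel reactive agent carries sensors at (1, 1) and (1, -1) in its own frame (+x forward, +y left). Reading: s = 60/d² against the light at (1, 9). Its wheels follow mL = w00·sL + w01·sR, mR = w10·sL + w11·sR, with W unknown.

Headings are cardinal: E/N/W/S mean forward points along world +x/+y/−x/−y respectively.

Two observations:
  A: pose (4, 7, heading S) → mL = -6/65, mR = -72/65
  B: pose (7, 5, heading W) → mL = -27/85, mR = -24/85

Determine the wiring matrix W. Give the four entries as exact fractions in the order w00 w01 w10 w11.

obs A: pose=(4,7,S) → sL=12/5, sR=60/13, mL=-6/65, mR=-72/65
obs B: pose=(7,5,W) → sL=6/5, sR=30/17, mL=-27/85, mR=-24/85
sensor matrix S = [[12/5, 60/13], [6/5, 30/17]]; det S = -288/221
solve [mL_A; mL_B] = S·[w00; w01] and [mR_A; mR_B] = S·[w10; w11]:
  w00 = -1, w01 = 1/2, w10 = 1/2, w11 = -1/2

-1 1/2 1/2 -1/2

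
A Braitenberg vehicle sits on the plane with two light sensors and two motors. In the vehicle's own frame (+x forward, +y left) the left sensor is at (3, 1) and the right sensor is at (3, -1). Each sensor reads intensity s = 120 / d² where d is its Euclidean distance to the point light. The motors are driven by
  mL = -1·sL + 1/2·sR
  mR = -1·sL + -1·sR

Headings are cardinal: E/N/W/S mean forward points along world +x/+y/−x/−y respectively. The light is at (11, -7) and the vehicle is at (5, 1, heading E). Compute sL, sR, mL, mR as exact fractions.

4/3 60/29 -26/87 -296/87

left sensor world pos  = (8, 2); dL² = 90
right sensor world pos = (8, 0); dR² = 58
sL = 120/90 = 4/3
sR = 120/58 = 60/29
mL = -1·sL + 1/2·sR = -26/87
mR = -1·sL + -1·sR = -296/87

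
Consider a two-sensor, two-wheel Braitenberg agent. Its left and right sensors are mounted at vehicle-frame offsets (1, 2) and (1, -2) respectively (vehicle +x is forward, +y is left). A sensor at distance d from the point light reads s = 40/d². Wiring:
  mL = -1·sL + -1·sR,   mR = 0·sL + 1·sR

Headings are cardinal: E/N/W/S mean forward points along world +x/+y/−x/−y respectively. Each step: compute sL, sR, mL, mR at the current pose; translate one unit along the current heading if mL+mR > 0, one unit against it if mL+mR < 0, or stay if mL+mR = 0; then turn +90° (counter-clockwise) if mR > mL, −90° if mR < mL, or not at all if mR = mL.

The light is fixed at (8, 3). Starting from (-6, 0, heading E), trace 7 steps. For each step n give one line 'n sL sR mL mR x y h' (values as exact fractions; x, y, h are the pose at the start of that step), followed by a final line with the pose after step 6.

n=0: pose=(-6,0,E); sL=4/17, sR=20/97; mL=-728/1649, mR=20/97; mL+mR=-4/17 → advance -1; mR−mL=1068/1649 → turn +1·90°
n=1: pose=(-7,0,N); sL=40/293, sR=40/173; mL=-18640/50689, mR=40/173; mL+mR=-40/293 → advance -1; mR−mL=30360/50689 → turn +1·90°
n=2: pose=(-7,-1,W); sL=10/73, sR=2/13; mL=-276/949, mR=2/13; mL+mR=-10/73 → advance -1; mR−mL=422/949 → turn +1·90°
n=3: pose=(-6,-1,S); sL=40/169, sR=40/281; mL=-18000/47489, mR=40/281; mL+mR=-40/169 → advance -1; mR−mL=24760/47489 → turn +1·90°
n=4: pose=(-6,0,E); sL=4/17, sR=20/97; mL=-728/1649, mR=20/97; mL+mR=-4/17 → advance -1; mR−mL=1068/1649 → turn +1·90°
n=5: pose=(-7,0,N); sL=40/293, sR=40/173; mL=-18640/50689, mR=40/173; mL+mR=-40/293 → advance -1; mR−mL=30360/50689 → turn +1·90°
n=6: pose=(-7,-1,W); sL=10/73, sR=2/13; mL=-276/949, mR=2/13; mL+mR=-10/73 → advance -1; mR−mL=422/949 → turn +1·90°

0 4/17 20/97 -728/1649 20/97 -6 0 E
1 40/293 40/173 -18640/50689 40/173 -7 0 N
2 10/73 2/13 -276/949 2/13 -7 -1 W
3 40/169 40/281 -18000/47489 40/281 -6 -1 S
4 4/17 20/97 -728/1649 20/97 -6 0 E
5 40/293 40/173 -18640/50689 40/173 -7 0 N
6 10/73 2/13 -276/949 2/13 -7 -1 W
final -6 -1 S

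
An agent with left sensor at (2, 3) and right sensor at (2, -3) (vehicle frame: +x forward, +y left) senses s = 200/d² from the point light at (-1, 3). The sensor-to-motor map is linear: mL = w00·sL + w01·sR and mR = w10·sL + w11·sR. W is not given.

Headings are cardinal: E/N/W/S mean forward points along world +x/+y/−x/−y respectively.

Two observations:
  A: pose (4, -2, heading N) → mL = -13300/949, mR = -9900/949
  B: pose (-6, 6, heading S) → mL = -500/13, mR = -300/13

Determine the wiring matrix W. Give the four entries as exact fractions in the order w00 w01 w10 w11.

-1 1/2 -1/2 -1

obs A: pose=(4,-2,N) → sL=200/13, sR=200/73, mL=-13300/949, mR=-9900/949
obs B: pose=(-6,6,S) → sL=40, sR=40/13, mL=-500/13, mR=-300/13
sensor matrix S = [[200/13, 200/73], [40, 40/13]]; det S = -768000/12337
solve [mL_A; mL_B] = S·[w00; w01] and [mR_A; mR_B] = S·[w10; w11]:
  w00 = -1, w01 = 1/2, w10 = -1/2, w11 = -1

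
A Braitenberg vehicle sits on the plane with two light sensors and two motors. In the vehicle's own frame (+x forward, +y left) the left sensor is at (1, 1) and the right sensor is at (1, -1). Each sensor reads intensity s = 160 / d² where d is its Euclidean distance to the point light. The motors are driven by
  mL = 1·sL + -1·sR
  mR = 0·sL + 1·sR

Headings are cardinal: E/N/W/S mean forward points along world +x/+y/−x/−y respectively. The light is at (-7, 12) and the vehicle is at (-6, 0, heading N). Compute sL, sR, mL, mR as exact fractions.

160/121 32/25 128/3025 32/25

left sensor world pos  = (-7, 1); dL² = 121
right sensor world pos = (-5, 1); dR² = 125
sL = 160/121 = 160/121
sR = 160/125 = 32/25
mL = 1·sL + -1·sR = 128/3025
mR = 0·sL + 1·sR = 32/25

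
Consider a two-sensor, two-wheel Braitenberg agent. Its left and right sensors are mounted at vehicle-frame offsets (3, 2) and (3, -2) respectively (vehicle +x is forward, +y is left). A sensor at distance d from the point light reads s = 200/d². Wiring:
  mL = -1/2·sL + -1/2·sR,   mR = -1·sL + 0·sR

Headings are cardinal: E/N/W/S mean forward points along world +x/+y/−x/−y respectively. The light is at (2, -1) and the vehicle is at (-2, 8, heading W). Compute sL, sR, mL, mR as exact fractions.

left sensor world pos  = (-5, 6); dL² = 98
right sensor world pos = (-5, 10); dR² = 170
sL = 200/98 = 100/49
sR = 200/170 = 20/17
mL = -1/2·sL + -1/2·sR = -1340/833
mR = -1·sL + 0·sR = -100/49

100/49 20/17 -1340/833 -100/49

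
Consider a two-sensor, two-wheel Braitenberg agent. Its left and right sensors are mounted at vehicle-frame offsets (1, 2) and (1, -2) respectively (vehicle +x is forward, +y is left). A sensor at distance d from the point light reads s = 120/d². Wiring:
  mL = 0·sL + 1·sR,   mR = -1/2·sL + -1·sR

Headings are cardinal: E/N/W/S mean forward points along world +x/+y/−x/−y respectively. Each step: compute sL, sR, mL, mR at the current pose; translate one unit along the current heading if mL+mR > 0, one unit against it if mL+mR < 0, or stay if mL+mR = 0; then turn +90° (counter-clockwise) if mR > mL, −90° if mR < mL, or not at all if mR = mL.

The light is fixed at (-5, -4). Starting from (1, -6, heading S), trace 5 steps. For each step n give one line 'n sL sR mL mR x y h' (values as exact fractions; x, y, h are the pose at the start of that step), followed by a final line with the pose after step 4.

n=0: pose=(1,-6,S); sL=120/73, sR=24/5; mL=24/5, mR=-2052/365; mL+mR=-60/73 → advance -1; mR−mL=-3804/365 → turn -1·90°
n=1: pose=(1,-5,W); sL=60/17, sR=60/13; mL=60/13, mR=-1410/221; mL+mR=-30/17 → advance -1; mR−mL=-2430/221 → turn -1·90°
n=2: pose=(2,-5,N); sL=24/5, sR=40/27; mL=40/27, mR=-524/135; mL+mR=-12/5 → advance -1; mR−mL=-724/135 → turn -1·90°
n=3: pose=(2,-6,E); sL=15/8, sR=3/2; mL=3/2, mR=-39/16; mL+mR=-15/16 → advance -1; mR−mL=-63/16 → turn -1·90°
n=4: pose=(1,-6,S); sL=120/73, sR=24/5; mL=24/5, mR=-2052/365; mL+mR=-60/73 → advance -1; mR−mL=-3804/365 → turn -1·90°

0 120/73 24/5 24/5 -2052/365 1 -6 S
1 60/17 60/13 60/13 -1410/221 1 -5 W
2 24/5 40/27 40/27 -524/135 2 -5 N
3 15/8 3/2 3/2 -39/16 2 -6 E
4 120/73 24/5 24/5 -2052/365 1 -6 S
final 1 -5 W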